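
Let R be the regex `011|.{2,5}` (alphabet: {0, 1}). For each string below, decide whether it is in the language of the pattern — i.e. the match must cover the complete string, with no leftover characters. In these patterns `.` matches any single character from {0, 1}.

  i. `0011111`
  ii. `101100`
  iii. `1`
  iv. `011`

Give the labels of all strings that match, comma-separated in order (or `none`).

i. `0011111` → no match
ii. `101100` → no match
iii. `1` → no match
iv. `011` → match

iv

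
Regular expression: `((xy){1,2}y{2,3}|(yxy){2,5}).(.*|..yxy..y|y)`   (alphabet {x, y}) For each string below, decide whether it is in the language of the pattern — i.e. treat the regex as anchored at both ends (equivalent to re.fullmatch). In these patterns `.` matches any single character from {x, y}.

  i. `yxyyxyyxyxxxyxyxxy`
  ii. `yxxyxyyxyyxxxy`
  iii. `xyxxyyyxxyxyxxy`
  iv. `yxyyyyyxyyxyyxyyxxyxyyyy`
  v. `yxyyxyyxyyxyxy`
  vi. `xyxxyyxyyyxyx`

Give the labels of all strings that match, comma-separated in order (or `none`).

i, v

i → match
ii → no match
iii → no match
iv → no match
v → match
vi → no match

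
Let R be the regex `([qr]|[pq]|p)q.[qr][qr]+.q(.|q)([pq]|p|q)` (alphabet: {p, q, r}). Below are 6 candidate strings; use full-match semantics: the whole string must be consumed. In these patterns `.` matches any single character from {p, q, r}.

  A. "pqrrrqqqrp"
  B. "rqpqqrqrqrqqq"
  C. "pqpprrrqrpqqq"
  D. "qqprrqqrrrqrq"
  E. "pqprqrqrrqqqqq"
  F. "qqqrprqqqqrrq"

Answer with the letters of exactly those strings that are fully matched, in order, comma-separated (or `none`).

A → match
B → match
C → no match
D → match
E → match
F → no match

A, B, D, E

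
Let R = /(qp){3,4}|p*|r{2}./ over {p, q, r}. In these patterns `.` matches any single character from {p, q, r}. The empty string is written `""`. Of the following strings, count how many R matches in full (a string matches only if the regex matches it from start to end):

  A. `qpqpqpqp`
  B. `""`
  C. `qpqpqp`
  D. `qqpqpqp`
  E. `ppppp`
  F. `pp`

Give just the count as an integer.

A → match
B → match
C → match
D → no match
E → match
F → match
Total matched: 5

5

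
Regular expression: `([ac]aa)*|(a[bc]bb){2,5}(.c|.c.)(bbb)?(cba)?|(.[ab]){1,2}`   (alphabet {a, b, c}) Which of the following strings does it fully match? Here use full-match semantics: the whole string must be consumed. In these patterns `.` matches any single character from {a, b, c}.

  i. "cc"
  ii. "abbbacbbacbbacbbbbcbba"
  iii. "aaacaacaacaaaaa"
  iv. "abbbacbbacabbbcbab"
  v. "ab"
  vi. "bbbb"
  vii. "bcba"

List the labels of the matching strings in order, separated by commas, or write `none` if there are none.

iii, v, vi

i → no match
ii → no match
iii → match
iv → no match
v → match
vi → match
vii → no match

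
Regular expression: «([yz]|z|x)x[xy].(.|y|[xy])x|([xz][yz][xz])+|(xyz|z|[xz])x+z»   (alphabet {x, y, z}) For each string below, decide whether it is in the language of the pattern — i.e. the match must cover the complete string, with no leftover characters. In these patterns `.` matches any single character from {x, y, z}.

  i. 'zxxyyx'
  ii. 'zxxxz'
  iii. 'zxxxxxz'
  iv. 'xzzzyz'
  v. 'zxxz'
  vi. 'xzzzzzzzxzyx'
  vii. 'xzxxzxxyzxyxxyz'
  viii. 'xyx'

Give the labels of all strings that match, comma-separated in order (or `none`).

i → match
ii → match
iii → match
iv → match
v → match
vi → match
vii → match
viii → match

i, ii, iii, iv, v, vi, vii, viii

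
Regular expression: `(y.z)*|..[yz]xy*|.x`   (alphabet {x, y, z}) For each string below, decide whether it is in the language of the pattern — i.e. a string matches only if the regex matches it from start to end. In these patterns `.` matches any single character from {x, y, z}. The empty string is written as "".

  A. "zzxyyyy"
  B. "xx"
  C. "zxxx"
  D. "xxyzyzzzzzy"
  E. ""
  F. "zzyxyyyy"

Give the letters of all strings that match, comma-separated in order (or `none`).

B, E, F

A → no match
B → match
C → no match
D → no match
E → match
F → match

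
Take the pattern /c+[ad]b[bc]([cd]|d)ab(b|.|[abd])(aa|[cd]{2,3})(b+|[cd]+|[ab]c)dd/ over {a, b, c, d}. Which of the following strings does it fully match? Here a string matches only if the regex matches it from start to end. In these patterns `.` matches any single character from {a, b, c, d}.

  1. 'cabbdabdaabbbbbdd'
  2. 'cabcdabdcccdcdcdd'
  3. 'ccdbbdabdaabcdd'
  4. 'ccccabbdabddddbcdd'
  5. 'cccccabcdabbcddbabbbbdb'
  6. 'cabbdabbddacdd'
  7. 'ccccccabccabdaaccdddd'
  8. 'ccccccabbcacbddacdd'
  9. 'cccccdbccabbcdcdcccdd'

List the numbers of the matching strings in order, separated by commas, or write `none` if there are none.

1 → match
2 → match
3 → match
4 → match
5 → no match — must end with 'dd'
6 → match
7 → match
8 → no match
9 → match

1, 2, 3, 4, 6, 7, 9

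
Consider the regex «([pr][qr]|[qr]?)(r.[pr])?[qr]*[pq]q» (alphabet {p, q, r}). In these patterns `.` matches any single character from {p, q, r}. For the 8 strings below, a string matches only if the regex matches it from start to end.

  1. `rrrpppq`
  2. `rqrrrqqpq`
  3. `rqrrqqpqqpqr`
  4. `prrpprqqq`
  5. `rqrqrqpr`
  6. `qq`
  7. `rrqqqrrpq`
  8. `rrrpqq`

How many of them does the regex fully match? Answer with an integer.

1. `rrrpppq` → match
2. `rqrrrqqpq` → match
3. `rqrrqqpqqpqr` → no match — must end with `q`
4. `prrpprqqq` → match
5. `rqrqrqpr` → no match — must end with `q`
6. `qq` → match
7. `rrqqqrrpq` → match
8. `rrrpqq` → match
Total matched: 6

6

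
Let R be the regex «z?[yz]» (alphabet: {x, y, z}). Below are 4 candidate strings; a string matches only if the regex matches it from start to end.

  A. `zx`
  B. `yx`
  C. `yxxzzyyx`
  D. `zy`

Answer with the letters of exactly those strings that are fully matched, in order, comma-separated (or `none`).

A → no match
B → no match
C → no match
D → match

D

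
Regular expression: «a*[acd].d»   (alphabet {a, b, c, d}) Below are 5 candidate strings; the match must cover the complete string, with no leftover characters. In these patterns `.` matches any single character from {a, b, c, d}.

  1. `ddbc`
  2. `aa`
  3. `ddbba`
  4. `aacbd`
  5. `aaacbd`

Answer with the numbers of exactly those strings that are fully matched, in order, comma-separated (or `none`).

4, 5

1 → no match — must end with `d`
2 → no match — must end with `d`
3 → no match — must end with `d`
4 → match
5 → match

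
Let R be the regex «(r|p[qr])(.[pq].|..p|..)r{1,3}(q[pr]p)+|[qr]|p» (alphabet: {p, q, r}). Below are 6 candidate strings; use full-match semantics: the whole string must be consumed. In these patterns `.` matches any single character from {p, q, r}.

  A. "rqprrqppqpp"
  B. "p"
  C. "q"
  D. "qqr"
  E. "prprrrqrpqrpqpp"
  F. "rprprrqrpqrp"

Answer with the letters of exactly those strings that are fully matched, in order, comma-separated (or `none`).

A, B, C, E, F

A. "rqprrqppqpp" → match
B. "p" → match
C. "q" → match
D. "qqr" → no match
E → match
F. "rprprrqrpqrp" → match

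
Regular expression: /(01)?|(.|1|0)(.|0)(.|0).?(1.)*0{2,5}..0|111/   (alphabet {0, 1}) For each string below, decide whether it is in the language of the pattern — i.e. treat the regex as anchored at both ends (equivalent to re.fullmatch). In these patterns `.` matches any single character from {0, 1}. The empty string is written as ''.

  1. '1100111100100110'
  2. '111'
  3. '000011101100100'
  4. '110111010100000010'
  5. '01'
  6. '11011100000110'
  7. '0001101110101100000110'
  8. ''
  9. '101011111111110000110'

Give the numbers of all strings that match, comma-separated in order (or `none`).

2, 3, 4, 5, 6, 7, 8, 9

1 → no match
2. '111' → match
3 → match
4 → match
5. '01' → match
6 → match
7 → match
8. '' → match
9 → match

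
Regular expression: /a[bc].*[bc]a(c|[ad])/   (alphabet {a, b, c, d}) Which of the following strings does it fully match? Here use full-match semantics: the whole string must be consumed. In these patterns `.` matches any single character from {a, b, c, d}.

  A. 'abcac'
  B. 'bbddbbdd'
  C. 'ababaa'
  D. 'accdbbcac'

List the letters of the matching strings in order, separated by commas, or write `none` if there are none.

A. 'abcac' → match
B. 'bbddbbdd' → no match — must start with 'a'
C. 'ababaa' → match
D. 'accdbbcac' → match

A, C, D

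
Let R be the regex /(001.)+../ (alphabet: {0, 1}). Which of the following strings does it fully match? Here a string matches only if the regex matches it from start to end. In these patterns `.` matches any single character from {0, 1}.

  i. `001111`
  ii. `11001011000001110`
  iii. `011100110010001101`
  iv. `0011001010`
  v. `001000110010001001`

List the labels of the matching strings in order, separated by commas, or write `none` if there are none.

i, iv, v

i → match
ii → no match — must start with `001`
iii → no match — must start with `001`
iv → match
v → match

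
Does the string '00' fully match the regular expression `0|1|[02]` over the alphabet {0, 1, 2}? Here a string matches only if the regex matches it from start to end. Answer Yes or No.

No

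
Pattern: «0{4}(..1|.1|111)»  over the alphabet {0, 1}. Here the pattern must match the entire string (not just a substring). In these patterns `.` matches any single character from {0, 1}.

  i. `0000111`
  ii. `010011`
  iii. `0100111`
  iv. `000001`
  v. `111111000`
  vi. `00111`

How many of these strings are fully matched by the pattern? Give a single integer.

i. `0000111` → match
ii. `010011` → no match
iii. `0100111` → no match
iv. `000001` → match
v. `111111000` → no match — must start with `0`
vi. `00111` → no match
Total matched: 2

2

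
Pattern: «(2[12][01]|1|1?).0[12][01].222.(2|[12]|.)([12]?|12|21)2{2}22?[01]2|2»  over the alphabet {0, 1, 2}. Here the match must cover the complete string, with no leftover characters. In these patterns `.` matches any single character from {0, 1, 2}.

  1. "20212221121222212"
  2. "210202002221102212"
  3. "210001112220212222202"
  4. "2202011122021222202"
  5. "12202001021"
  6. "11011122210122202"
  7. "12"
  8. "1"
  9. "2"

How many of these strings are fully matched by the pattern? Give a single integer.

3

1 → no match
2 → no match
3 → match
4 → no match
5. "12202001021" → no match — must end with "2"
6 → match
7. "12" → no match
8. "1" → no match — must end with "2"
9. "2" → match
Total matched: 3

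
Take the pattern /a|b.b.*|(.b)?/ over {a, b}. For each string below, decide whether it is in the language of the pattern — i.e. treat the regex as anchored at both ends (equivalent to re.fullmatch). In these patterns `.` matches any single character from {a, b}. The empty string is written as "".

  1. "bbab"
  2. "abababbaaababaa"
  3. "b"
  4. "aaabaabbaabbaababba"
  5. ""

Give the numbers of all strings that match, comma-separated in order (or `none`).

5

1 → no match
2 → no match
3 → no match
4 → no match
5 → match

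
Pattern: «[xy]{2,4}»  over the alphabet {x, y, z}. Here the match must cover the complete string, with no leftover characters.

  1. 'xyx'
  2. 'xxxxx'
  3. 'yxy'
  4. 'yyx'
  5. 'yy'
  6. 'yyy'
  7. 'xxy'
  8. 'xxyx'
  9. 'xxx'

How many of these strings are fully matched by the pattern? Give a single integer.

8

1 → match
2 → no match
3 → match
4 → match
5 → match
6 → match
7 → match
8 → match
9 → match
Total matched: 8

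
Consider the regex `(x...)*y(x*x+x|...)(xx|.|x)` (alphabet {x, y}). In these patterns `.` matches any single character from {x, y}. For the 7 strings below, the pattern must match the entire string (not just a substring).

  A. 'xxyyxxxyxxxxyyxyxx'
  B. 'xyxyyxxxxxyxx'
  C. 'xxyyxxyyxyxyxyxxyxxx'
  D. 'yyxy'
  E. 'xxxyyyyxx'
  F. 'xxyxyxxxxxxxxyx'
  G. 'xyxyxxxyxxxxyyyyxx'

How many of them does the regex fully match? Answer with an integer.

A → match
B → no match
C → match
D. 'yyxy' → no match
E. 'xxxyyyyxx' → match
F → no match
G → match
Total matched: 4

4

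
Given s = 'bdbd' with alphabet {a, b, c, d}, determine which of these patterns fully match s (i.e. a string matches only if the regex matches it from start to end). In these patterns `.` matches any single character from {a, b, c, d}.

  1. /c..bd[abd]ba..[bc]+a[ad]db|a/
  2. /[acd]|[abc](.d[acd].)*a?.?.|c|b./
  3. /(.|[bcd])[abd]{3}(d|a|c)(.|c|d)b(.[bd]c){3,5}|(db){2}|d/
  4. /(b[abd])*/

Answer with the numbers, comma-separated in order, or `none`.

1 → no match
2 → no match
3 → no match
4 → match

4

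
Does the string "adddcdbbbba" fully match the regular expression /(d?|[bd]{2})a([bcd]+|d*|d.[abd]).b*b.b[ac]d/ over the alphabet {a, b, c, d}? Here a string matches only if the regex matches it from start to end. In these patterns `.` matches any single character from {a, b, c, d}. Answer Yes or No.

Every match must end with "d", but "adddcdbbbba" does not.

No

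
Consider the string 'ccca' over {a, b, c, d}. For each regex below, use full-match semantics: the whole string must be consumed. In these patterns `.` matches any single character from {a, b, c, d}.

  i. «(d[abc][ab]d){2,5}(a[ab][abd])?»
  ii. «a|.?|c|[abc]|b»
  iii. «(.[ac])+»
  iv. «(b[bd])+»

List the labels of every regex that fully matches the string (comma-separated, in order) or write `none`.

iii

i → no match — must start with 'd'
ii → no match
iii → match
iv → no match — must start with 'b'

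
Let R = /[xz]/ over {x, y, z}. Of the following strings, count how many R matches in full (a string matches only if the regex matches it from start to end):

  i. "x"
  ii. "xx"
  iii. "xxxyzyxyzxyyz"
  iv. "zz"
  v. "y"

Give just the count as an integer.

1

i → match
ii → no match
iii → no match
iv → no match
v → no match
Total matched: 1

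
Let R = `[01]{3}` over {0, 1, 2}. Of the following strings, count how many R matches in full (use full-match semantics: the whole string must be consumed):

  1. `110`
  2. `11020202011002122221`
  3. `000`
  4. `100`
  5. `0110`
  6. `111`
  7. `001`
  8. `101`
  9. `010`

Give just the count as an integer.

7

1 → match
2 → no match
3 → match
4 → match
5 → no match
6 → match
7 → match
8 → match
9 → match
Total matched: 7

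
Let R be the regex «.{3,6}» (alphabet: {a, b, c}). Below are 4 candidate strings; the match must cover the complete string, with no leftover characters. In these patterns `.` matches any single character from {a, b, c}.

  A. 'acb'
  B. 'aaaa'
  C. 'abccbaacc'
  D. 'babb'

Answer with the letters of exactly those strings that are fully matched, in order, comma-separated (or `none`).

A, B, D

A → match
B → match
C → no match
D → match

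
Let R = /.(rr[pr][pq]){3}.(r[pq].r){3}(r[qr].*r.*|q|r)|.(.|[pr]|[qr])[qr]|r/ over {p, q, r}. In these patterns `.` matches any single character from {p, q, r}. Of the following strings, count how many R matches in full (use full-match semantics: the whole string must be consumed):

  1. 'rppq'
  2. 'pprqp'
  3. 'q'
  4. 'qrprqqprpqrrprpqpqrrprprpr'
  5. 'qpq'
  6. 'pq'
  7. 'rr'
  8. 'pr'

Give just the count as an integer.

1. 'rppq' → no match
2. 'pprqp' → no match
3. 'q' → no match
4 → no match
5. 'qpq' → match
6. 'pq' → no match
7. 'rr' → no match
8. 'pr' → no match
Total matched: 1

1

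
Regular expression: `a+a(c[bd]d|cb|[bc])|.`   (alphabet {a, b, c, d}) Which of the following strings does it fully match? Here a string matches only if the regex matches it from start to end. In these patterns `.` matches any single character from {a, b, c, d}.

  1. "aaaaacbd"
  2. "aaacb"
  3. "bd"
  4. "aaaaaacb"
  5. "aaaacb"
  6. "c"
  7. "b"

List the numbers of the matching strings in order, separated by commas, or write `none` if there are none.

1, 2, 4, 5, 6, 7

1 → match
2 → match
3 → no match
4 → match
5 → match
6 → match
7 → match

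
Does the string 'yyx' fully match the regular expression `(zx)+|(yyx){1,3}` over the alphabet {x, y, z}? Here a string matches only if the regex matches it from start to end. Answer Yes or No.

Yes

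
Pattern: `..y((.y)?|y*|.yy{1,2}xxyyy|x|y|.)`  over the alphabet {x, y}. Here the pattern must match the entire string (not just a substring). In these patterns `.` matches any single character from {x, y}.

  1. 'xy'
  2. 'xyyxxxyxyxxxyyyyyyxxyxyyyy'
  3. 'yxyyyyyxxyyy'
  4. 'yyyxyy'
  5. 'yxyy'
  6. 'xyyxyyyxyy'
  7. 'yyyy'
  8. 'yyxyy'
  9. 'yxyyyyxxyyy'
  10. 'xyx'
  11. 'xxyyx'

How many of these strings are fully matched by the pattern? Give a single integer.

1. 'xy' → no match
2 → no match
3. 'yxyyyyyxxyyy' → match
4. 'yyyxyy' → no match
5. 'yxyy' → match
6. 'xyyxyyyxyy' → no match
7. 'yyyy' → match
8. 'yyxyy' → no match
9. 'yxyyyyxxyyy' → match
10. 'xyx' → no match
11. 'xxyyx' → no match
Total matched: 4

4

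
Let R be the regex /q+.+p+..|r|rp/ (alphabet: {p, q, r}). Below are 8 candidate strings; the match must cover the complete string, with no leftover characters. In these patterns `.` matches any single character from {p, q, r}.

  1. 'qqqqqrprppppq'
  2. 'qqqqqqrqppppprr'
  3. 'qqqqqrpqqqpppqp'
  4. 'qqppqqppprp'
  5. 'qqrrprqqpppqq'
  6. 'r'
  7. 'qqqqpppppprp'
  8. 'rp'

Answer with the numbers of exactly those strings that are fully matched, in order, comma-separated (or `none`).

1, 2, 3, 4, 5, 6, 7, 8

1 → match
2 → match
3 → match
4 → match
5 → match
6 → match
7 → match
8 → match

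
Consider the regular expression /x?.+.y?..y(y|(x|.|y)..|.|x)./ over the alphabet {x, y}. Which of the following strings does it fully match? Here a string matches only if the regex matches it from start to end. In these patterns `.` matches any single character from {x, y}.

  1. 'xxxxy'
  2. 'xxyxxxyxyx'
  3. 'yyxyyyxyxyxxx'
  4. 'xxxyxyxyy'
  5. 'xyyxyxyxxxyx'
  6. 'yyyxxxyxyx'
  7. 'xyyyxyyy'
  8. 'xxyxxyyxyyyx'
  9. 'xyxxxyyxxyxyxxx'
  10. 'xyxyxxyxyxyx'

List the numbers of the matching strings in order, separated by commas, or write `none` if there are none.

7, 8

1 → no match
2 → no match
3 → no match
4 → no match
5 → no match
6 → no match
7 → match
8 → match
9 → no match
10 → no match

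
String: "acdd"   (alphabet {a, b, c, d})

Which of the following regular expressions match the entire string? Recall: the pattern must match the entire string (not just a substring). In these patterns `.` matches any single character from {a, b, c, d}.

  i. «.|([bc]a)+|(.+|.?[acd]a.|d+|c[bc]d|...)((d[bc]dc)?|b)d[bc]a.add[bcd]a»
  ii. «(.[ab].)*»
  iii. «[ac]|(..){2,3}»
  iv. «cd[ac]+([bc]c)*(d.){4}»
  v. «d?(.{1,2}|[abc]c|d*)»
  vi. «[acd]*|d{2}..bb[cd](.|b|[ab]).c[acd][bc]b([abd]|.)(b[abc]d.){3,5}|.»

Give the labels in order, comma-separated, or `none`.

i → no match
ii → no match
iii → match
iv → no match — must start with "cd"
v → no match
vi → match

iii, vi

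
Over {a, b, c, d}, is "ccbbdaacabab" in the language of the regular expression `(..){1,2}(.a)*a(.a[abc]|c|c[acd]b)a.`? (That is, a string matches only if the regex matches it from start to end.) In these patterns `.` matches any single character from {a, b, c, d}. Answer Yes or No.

Yes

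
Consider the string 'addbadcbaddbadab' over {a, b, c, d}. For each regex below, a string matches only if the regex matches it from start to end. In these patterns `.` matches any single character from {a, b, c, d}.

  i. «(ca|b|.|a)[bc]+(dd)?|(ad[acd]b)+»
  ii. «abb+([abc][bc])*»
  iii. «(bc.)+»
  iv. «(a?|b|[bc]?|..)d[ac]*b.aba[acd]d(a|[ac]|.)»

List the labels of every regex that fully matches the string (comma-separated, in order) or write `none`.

i

i → match
ii → no match — must start with 'abb'
iii → no match — must start with 'bc'
iv → no match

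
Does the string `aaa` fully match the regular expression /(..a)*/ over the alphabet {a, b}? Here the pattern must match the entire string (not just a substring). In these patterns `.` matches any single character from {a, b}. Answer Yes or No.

Yes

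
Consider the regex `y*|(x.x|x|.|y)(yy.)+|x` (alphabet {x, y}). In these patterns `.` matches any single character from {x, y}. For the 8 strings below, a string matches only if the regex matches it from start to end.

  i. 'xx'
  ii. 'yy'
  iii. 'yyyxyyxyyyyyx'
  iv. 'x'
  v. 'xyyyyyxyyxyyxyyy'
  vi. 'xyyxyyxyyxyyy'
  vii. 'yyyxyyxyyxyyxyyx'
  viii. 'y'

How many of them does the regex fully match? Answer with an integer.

7

i. 'xx' → no match
ii. 'yy' → match
iii → match
iv. 'x' → match
v → match
vi → match
vii → match
viii. 'y' → match
Total matched: 7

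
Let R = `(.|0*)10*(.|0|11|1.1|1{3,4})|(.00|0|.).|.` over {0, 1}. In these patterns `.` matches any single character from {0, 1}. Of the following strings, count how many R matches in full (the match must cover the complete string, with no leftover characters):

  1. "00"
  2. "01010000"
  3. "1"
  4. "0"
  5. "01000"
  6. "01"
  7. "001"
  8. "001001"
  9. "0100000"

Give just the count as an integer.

7

1 → match
2 → no match
3 → match
4 → match
5 → match
6 → match
7 → no match
8 → match
9 → match
Total matched: 7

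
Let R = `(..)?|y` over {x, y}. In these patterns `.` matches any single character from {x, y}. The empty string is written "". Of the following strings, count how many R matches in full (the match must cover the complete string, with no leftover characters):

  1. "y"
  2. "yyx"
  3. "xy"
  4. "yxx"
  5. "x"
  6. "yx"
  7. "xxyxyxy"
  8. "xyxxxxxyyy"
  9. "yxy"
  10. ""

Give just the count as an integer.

1 → match
2 → no match
3 → match
4 → no match
5 → no match
6 → match
7 → no match
8 → no match
9 → no match
10 → match
Total matched: 4

4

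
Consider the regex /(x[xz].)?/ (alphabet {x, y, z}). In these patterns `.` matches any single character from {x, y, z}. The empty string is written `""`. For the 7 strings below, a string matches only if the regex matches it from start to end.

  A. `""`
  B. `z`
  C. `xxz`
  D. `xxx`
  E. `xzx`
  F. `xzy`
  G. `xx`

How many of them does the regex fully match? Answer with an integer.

5

A. `""` → match
B. `z` → no match
C. `xxz` → match
D. `xxx` → match
E. `xzx` → match
F. `xzy` → match
G. `xx` → no match
Total matched: 5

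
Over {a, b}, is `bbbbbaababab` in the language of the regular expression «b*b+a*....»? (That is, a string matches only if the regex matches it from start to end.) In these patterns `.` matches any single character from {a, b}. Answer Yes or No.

No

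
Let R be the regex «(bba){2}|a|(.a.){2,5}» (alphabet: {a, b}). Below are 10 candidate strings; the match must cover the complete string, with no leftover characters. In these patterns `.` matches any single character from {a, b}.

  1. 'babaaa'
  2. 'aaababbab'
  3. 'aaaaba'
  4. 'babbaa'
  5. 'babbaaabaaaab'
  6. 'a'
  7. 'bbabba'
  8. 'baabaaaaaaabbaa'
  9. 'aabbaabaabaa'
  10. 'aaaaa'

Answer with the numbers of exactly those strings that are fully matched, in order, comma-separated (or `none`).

1 → match
2 → match
3 → no match
4 → match
5 → no match
6 → match
7 → match
8 → match
9 → match
10 → no match

1, 2, 4, 6, 7, 8, 9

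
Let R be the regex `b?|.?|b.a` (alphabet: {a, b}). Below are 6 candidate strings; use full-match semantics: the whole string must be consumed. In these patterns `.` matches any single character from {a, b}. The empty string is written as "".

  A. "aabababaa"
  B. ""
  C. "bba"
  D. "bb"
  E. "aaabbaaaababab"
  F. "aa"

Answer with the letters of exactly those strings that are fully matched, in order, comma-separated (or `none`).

B, C

A. "aabababaa" → no match
B. "" → match
C. "bba" → match
D. "bb" → no match
E → no match
F. "aa" → no match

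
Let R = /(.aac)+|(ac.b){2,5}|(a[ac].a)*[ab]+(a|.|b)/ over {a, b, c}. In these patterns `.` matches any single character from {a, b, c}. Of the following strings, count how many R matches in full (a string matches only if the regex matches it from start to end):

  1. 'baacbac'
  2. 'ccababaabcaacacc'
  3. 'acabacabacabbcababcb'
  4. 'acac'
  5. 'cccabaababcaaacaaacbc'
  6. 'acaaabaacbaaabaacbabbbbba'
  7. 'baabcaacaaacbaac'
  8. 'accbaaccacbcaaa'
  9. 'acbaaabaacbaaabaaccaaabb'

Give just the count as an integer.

1

1. 'baacbac' → no match
2 → no match
3 → no match
4. 'acac' → no match
5 → no match
6 → no match
7 → no match
8 → no match
9 → match
Total matched: 1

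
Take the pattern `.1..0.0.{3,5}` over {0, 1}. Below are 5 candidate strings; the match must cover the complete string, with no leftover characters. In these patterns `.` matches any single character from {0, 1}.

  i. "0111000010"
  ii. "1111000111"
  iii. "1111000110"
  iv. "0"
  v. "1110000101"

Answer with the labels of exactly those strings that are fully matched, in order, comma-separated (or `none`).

i, ii, iii, v

i → match
ii → match
iii → match
iv → no match
v → match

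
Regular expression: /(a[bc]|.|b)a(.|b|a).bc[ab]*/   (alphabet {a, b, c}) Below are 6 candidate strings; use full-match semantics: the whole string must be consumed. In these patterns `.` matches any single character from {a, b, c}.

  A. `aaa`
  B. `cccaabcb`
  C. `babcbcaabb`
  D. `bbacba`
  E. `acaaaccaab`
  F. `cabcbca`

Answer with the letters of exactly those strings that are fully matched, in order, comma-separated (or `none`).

C, F

A → no match
B → no match
C → match
D → no match
E → no match
F → match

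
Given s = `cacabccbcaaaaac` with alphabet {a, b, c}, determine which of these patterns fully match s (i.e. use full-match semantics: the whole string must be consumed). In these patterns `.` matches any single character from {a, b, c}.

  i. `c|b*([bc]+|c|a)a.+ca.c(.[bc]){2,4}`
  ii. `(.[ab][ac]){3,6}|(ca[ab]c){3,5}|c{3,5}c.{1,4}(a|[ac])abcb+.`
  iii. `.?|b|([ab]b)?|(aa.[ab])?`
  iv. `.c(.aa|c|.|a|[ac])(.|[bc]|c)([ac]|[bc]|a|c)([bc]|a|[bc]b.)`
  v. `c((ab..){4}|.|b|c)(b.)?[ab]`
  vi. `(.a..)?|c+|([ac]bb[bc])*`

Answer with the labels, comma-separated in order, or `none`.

i → no match
ii → match
iii → no match
iv → no match
v → no match
vi → no match

ii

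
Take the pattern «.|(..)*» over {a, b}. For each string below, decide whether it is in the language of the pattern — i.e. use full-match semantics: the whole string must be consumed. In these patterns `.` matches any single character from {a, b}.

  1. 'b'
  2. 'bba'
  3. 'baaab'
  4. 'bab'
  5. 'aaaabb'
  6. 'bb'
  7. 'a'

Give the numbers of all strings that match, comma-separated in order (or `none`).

1, 5, 6, 7

1 → match
2 → no match
3 → no match
4 → no match
5 → match
6 → match
7 → match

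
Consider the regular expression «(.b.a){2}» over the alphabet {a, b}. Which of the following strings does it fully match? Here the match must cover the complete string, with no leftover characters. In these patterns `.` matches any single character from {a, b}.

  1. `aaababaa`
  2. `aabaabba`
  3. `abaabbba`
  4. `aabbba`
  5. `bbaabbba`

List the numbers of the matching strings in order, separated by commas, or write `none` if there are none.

1 → no match
2 → no match
3 → match
4 → no match
5 → match

3, 5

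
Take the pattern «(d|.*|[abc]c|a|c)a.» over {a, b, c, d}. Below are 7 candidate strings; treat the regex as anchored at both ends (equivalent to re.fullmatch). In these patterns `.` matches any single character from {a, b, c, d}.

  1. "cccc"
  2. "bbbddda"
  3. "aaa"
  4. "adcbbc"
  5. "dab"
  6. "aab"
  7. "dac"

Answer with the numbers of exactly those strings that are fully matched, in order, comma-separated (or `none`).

1. "cccc" → no match
2. "bbbddda" → no match
3. "aaa" → match
4. "adcbbc" → no match
5. "dab" → match
6. "aab" → match
7. "dac" → match

3, 5, 6, 7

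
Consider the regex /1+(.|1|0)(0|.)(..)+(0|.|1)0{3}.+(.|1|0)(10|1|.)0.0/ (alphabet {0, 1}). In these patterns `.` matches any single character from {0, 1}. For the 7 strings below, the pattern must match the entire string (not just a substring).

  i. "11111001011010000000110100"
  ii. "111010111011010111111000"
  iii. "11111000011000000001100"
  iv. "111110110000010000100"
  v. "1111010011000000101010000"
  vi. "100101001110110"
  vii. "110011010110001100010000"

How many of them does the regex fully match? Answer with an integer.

i → no match
ii → no match
iii → no match
iv → no match
v → match
vi → no match
vii → match
Total matched: 2

2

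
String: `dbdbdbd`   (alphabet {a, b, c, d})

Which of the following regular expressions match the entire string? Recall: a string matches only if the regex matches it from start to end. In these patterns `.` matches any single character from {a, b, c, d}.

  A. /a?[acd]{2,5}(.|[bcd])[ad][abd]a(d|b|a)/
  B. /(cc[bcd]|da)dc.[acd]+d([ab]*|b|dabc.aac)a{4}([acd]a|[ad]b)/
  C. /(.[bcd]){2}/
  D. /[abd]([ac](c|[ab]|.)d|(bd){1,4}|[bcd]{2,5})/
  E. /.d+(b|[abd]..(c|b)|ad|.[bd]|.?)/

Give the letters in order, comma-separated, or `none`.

D

A → no match
B → no match
C → no match
D → match
E → no match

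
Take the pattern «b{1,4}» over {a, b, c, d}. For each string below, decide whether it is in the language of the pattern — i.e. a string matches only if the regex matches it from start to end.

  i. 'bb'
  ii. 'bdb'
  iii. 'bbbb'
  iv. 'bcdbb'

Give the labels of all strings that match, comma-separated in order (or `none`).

i, iii

i → match
ii → no match
iii → match
iv → no match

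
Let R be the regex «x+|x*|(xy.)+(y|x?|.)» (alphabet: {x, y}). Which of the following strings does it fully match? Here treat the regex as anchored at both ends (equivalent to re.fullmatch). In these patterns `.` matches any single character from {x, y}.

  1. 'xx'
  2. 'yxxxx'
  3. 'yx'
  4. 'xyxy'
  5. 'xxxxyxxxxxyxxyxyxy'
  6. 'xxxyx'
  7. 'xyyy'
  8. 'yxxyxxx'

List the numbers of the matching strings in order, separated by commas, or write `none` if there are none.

1, 4, 7

1 → match
2 → no match
3 → no match
4 → match
5 → no match
6 → no match
7 → match
8 → no match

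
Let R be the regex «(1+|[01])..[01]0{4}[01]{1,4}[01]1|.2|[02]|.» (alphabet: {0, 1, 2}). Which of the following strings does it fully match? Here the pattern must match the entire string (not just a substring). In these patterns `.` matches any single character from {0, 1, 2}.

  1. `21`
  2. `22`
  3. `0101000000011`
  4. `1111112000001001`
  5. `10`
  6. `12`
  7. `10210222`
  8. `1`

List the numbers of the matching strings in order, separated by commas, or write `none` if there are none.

2, 3, 4, 6, 8

1 → no match
2 → match
3 → match
4 → match
5 → no match
6 → match
7 → no match
8 → match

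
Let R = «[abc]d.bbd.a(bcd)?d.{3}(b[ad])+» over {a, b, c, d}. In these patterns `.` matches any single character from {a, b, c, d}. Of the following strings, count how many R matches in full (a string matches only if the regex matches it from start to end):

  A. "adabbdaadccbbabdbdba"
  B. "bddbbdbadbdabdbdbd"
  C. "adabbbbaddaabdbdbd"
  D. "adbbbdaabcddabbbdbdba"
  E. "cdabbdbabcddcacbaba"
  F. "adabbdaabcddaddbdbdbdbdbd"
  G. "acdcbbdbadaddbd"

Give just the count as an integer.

5

A → match
B → match
C → no match
D → match
E → match
F → match
G → no match
Total matched: 5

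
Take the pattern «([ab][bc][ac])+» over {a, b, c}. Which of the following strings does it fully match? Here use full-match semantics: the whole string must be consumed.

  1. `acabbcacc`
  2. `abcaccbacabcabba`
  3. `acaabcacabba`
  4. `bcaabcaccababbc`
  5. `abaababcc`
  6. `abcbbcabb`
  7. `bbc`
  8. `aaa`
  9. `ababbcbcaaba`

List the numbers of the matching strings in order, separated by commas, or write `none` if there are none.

1 → match
2 → no match
3 → match
4 → match
5 → match
6 → no match
7 → match
8 → no match
9 → match

1, 3, 4, 5, 7, 9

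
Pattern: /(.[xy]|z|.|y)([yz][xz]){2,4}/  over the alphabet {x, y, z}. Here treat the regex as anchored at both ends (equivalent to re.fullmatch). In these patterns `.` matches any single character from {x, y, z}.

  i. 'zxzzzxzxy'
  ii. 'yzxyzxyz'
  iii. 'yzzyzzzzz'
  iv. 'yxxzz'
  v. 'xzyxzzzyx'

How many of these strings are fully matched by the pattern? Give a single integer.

i → no match
ii → no match
iii → match
iv → no match
v → no match
Total matched: 1

1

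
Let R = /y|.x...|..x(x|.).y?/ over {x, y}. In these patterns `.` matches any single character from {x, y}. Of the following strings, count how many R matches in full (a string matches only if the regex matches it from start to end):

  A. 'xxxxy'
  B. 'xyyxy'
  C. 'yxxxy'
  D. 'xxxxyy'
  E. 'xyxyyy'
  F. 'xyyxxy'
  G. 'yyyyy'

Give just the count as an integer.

4

A → match
B → no match
C → match
D → match
E → match
F → no match
G → no match
Total matched: 4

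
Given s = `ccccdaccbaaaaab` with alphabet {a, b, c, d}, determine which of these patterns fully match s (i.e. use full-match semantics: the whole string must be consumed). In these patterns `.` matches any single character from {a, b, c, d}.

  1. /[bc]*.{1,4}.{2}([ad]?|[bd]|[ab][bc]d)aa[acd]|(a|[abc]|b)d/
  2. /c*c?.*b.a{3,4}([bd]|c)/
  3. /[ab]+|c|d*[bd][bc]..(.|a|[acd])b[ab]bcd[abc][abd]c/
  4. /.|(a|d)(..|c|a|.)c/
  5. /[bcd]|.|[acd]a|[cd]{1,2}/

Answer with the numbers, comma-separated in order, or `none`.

2

1 → no match
2 → match
3 → no match
4 → no match
5 → no match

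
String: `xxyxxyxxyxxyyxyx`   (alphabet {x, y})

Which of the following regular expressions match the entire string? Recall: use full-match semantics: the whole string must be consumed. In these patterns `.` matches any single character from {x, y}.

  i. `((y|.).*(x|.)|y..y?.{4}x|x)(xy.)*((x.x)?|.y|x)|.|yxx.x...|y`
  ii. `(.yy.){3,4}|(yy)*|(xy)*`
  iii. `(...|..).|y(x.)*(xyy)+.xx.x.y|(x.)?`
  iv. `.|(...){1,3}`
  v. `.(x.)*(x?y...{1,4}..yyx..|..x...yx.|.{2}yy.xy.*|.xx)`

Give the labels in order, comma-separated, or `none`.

i → match
ii → no match
iii → no match
iv → no match
v → match

i, v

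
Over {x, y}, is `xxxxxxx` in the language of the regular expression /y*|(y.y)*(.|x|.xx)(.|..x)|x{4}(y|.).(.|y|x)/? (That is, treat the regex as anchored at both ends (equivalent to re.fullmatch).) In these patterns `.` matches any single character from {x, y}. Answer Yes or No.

Yes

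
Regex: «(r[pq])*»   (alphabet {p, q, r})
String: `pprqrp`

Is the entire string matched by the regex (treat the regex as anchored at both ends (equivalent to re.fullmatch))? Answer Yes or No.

No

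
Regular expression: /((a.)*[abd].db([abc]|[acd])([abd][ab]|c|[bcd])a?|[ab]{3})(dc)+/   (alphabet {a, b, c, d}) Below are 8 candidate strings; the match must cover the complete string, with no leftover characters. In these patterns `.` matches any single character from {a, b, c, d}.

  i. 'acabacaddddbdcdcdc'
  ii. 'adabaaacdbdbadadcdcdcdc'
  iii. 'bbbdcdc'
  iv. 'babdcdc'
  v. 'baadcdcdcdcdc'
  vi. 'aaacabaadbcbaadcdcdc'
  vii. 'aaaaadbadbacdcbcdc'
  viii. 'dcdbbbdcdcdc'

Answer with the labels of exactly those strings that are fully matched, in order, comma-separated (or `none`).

i → match
ii → match
iii → match
iv → match
v → match
vi → match
vii → no match
viii → match

i, ii, iii, iv, v, vi, viii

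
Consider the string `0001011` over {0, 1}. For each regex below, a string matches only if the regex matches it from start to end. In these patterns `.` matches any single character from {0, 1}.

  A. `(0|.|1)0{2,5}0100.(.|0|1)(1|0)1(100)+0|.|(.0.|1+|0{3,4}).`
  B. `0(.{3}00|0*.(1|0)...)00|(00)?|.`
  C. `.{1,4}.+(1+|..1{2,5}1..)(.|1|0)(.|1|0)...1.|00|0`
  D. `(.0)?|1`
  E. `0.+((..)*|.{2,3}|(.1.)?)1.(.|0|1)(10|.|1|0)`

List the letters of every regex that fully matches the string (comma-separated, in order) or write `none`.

E

A → no match
B → no match
C → no match
D → no match
E → match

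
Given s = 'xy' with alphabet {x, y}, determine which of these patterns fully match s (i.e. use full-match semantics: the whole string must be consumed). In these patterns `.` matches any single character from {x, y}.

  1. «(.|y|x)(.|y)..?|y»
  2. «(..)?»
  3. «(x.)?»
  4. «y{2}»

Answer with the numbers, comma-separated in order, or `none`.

1 → no match
2 → match
3 → match
4 → no match — must start with 'y'

2, 3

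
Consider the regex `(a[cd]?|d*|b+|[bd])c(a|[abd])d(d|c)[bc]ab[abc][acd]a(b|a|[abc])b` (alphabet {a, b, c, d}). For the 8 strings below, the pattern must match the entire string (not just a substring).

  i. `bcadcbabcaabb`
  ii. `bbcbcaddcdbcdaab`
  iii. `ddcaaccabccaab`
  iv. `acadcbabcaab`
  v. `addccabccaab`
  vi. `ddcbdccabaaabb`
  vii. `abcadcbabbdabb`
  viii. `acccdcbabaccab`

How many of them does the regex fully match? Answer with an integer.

i → match
ii → no match
iii → no match
iv. `acadcbabcaab` → no match
v. `addccabccaab` → no match
vi → match
vii → no match
viii → no match
Total matched: 2

2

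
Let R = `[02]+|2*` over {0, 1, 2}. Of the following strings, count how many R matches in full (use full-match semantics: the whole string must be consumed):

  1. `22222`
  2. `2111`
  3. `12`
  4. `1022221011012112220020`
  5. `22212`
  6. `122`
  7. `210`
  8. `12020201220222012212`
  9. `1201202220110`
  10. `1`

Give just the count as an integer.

1. `22222` → match
2. `2111` → no match
3. `12` → no match
4 → no match
5. `22212` → no match
6. `122` → no match
7. `210` → no match
8 → no match
9 → no match
10. `1` → no match
Total matched: 1

1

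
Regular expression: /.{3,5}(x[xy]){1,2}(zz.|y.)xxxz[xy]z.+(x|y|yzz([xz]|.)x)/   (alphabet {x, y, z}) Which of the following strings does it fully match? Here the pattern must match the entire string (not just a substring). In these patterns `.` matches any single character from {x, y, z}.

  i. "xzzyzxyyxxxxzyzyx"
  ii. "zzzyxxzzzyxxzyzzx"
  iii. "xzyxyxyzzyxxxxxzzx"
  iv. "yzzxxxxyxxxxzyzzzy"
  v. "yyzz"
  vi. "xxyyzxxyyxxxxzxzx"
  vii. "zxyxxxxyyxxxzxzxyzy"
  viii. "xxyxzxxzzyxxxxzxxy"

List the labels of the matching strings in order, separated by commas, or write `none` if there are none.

i → match
ii → no match
iii → no match
iv → match
v. "yyzz" → no match
vi → no match
vii → match
viii → no match

i, iv, vii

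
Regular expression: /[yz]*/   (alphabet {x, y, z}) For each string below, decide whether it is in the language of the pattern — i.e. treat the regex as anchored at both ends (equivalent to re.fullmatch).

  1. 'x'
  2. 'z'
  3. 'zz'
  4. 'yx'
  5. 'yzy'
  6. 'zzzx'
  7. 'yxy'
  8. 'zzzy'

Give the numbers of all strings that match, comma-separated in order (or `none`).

1 → no match
2 → match
3 → match
4 → no match
5 → match
6 → no match
7 → no match
8 → match

2, 3, 5, 8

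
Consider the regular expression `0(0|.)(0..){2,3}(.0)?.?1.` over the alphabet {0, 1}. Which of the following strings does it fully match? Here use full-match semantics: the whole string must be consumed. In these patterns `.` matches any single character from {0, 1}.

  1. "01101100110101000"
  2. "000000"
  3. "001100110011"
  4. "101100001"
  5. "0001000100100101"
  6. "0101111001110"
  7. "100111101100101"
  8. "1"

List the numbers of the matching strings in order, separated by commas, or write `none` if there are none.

1 → no match
2 → no match
3 → no match
4 → no match — must start with "0"
5 → no match
6 → no match
7 → no match — must start with "0"
8 → no match — must start with "0"

none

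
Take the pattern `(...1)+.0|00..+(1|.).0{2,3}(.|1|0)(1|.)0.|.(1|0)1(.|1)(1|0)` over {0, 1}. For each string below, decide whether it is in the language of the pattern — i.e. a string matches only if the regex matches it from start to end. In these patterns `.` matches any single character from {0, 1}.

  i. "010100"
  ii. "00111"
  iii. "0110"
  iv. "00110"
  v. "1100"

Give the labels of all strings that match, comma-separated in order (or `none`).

i → match
ii → match
iii → no match
iv → match
v → no match

i, ii, iv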